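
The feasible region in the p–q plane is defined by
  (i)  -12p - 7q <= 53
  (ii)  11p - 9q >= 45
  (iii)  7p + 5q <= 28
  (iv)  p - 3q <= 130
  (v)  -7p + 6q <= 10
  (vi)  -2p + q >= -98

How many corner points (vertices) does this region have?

4

Intersecting each pair of boundary lines and keeping only the points that satisfy every inequality leaves:
  (-162/185, -1123/185)
  (751/43, -1613/43)
  (477/118, -7/118)
  (367/13, -441/13)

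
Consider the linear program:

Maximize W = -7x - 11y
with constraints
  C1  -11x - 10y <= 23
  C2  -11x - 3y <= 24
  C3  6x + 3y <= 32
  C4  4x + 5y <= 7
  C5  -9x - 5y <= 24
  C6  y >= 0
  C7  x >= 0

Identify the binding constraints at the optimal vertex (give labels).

C6 and C7

Feasible corners and W = -7x - 11y:
  (7/4, 0) → W = -49/4
  (0, 7/5) → W = -77/5
  (0, 0) → W = 0

The maximum is at (0, 0). Substituting into each constraint, equality holds for C6 and C7; the remaining constraints have slack.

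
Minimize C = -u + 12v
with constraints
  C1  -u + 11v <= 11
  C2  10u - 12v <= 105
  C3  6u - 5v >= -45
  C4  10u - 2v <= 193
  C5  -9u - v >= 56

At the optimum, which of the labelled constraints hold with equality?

Feasible corners and C = -u + 12v:
  (-440/61, 21/61) → C = 692/61
  (-627/100, 43/100) → C = 1143/100
  (-1065/22, -540/11) → C = -11895/22
  (-567/118, -1505/118) → C = -17493/118

The minimum is at (-1065/22, -540/11). Substituting into each constraint, equality holds for C2 and C3; the remaining constraints have slack.

C2 and C3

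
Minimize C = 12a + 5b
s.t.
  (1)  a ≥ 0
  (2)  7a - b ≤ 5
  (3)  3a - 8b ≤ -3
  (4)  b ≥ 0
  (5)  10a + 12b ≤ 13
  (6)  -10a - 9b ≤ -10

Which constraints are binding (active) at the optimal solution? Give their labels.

Vertices and C = 12a + 5b:
  (17/29, 69/116) → C = 1161/116
  (53/107, 60/107) → C = 936/107
  (1/10, 1) → C = 31/5

The minimum is at (1/10, 1). Substituting into each constraint, equality holds for (5) and (6); the remaining constraints have slack.

(5) and (6)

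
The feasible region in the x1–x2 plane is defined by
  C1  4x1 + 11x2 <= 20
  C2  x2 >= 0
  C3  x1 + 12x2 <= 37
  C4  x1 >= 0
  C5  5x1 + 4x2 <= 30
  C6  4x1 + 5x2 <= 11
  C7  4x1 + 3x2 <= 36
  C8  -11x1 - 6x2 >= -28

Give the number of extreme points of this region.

Pairwise boundary intersections that survive every other constraint:
  (0, 20/11)
  (7/8, 3/2)
  (0, 0)
  (28/11, 0)
  (74/31, 9/31)

5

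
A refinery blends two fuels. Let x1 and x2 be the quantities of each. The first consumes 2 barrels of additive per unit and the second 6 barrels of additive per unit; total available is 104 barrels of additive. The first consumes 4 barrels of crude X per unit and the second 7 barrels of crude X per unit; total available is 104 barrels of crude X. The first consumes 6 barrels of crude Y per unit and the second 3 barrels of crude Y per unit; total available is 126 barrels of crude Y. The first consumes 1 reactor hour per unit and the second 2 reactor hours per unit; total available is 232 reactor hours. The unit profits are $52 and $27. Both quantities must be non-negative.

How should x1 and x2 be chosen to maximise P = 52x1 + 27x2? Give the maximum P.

x1 = 19, x2 = 4, maximum P = 1096

Feasible corners and P = 52x1 + 27x2:
  (0, 0) → P = 0
  (0, 104/7) → P = 2808/7
  (21, 0) → P = 1092
  (19, 4) → P = 1096

The optimum lies where 4x1 + 7x2 = 104 and 6x1 + 3x2 = 126.
Solving simultaneously gives x1 = 19, x2 = 4.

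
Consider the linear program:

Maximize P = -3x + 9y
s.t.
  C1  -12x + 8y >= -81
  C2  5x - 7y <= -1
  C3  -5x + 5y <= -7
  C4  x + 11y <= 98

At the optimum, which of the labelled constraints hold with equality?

Extreme points and P = -3x + 9y:
  (27/5, 4) → P = 99/5
  (675/62, 491/62) → P = 1197/31
  (189/20, 161/20) → P = 441/10

The maximum is at (189/20, 161/20). Substituting into each constraint, equality holds for C3 and C4; the remaining constraints have slack.

C3 and C4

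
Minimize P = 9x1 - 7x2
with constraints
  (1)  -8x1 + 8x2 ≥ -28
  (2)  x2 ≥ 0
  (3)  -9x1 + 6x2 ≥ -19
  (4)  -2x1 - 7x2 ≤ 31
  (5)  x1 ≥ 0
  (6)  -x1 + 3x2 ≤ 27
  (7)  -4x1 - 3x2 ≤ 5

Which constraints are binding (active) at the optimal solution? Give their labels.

(5) and (6)

Feasible corners and P = 9x1 - 7x2:
  (19/9, 0) → P = 19
  (0, 0) → P = 0
  (73/7, 262/21) → P = 137/21
  (0, 9) → P = -63

The minimum is at (0, 9). Substituting into each constraint, equality holds for (5) and (6); the remaining constraints have slack.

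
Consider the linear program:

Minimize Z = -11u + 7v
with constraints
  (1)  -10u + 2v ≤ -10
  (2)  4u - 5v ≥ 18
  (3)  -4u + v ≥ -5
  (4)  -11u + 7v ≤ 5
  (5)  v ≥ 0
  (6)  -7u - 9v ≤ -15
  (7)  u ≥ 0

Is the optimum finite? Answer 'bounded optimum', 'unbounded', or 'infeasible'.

infeasible

The boundaries -10u + 2v = -10 and -11u + 7v = 5 meet at (5/3, 10/3), but that point violates 4u - 5v ≥ 18. Every candidate vertex is excluded by some other constraint, so the feasible region is empty.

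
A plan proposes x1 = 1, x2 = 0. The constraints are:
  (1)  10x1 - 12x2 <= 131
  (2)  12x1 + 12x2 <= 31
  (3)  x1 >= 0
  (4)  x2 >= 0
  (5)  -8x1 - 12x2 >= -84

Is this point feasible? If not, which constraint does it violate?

feasible

(1): 10 ≤ 131 ✓
(2): 12 ≤ 31 ✓
(3): 1 ≥ 0 ✓
(4): 0 ≥ 0 ✓
(5): -8 ≥ -84 ✓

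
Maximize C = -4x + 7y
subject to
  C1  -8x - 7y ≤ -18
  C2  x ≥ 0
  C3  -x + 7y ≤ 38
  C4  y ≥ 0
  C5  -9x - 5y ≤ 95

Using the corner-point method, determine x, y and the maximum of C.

x = 0, y = 38/7, maximum C = 38

Corner points and C = -4x + 7y:
  (0, 18/7) → C = 18
  (9/4, 0) → C = -9
  (0, 38/7) → C = 38
The feasible region is unbounded (it extends along (7, 1), (1, 0)), but C strictly decreases along every unbounded feasible direction, so there is no improving ray and the maximum is attained at a vertex.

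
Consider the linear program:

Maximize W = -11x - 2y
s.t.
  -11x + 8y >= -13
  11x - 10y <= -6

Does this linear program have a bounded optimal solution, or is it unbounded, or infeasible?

unbounded

From the feasible point (89/11, 19/2), moving in the direction (-10, -11) keeps every constraint satisfied while W increases without bound.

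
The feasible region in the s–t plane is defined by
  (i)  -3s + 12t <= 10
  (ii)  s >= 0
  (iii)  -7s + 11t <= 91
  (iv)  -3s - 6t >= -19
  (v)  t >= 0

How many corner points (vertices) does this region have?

Pairwise boundary intersections that survive every other constraint:
  (0, 5/6)
  (28/9, 29/18)
  (0, 0)
  (19/3, 0)

4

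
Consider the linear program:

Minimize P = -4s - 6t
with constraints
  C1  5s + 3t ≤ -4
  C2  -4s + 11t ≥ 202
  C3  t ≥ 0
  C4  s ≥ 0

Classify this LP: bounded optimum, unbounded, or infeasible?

The boundaries 5s + 3t = -4 and -4s + 11t = 202 meet at (-650/67, 994/67), but that point violates s ≥ 0. Every candidate vertex is excluded by some other constraint, so the feasible region is empty.

infeasible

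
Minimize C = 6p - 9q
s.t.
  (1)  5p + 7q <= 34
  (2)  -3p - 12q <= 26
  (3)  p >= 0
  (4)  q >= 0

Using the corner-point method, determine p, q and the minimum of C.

p = 0, q = 34/7, minimum C = -306/7

Vertices and C = 6p - 9q:
  (0, 34/7) → C = -306/7
  (34/5, 0) → C = 204/5
  (0, 0) → C = 0

At the optimal vertex, 5p + 7q = 34 and p = 0.
Solving simultaneously gives p = 0, q = 34/7.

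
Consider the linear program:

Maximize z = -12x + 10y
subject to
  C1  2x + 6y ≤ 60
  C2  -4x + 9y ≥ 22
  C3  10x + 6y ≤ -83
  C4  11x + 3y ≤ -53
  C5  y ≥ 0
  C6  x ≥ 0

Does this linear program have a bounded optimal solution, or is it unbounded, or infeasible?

infeasible

The boundaries 2x + 6y = 60 and 10x + 6y = -83 meet at (-143/8, 383/24), but that point violates x ≥ 0. Every candidate vertex is excluded by some other constraint, so the feasible region is empty.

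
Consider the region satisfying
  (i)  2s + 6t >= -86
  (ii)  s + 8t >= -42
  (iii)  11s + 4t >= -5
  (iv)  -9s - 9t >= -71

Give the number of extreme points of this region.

3

Of the 6 pairwise boundary intersections, those satisfying every inequality are:
  (32/21, -457/84)
  (946/63, -449/63)
  (-47/9, 118/9)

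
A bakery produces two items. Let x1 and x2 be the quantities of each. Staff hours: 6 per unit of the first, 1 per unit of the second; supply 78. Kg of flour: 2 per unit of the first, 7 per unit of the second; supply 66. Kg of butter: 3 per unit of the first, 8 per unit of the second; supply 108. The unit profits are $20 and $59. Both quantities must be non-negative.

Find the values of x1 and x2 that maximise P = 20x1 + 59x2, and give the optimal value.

x1 = 12, x2 = 6, maximum P = 594

Extreme points and P = 20x1 + 59x2:
  (0, 0) → P = 0
  (0, 66/7) → P = 3894/7
  (13, 0) → P = 260
  (12, 6) → P = 594

At the optimal vertex, 6x1 + x2 = 78 and 2x1 + 7x2 = 66.
Solving simultaneously gives x1 = 12, x2 = 6.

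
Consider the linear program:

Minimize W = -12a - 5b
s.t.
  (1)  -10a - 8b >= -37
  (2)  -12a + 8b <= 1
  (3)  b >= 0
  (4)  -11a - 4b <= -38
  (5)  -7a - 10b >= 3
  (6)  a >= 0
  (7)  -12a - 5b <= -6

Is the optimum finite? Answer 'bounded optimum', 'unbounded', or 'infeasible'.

The boundaries -10a - 8b = -37 and b = 0 meet at (37/10, 0), but that point violates -7a - 10b ≥ 3. Every candidate vertex is excluded by some other constraint, so the feasible region is empty.

infeasible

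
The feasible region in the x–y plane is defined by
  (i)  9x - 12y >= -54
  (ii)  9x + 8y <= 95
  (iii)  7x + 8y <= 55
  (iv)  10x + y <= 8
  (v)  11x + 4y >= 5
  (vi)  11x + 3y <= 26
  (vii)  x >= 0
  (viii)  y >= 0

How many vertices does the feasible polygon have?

Pairwise boundary intersections that survive every other constraint:
  (14/43, 204/43)
  (0, 9/2)
  (4/5, 0)
  (0, 5/4)
  (5/11, 0)

5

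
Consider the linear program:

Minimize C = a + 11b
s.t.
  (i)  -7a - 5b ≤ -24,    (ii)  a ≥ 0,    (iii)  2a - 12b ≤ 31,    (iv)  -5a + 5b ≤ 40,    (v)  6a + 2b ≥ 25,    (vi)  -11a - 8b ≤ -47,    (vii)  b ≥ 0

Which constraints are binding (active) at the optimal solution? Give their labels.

(vi) and (vii)

Corner points and C = a + 11b:
  (31/2, 0) → C = 31/2
  (9/8, 73/8) → C = 203/2
  (53/13, 7/26) → C = 183/26
  (47/11, 0) → C = 47/11
The feasible region is unbounded (it extends along (1, 1), (6, 1)), but C strictly increases along every unbounded feasible direction, so there is no improving ray and the minimum is attained at a vertex.

The minimum is at (47/11, 0). Substituting into each constraint, equality holds for (vi) and (vii); the remaining constraints have slack.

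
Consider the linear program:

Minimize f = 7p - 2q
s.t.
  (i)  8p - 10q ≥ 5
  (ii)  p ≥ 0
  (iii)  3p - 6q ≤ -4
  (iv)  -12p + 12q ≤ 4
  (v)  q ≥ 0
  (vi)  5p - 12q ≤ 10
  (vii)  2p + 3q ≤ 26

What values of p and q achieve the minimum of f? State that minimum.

Feasible corners and f = 7p - 2q:
  (35/9, 47/18) → f = 22
  (25/4, 9/2) → f = 139/4
  (48/7, 86/21) → f = 836/21

p = 35/9, q = 47/18, minimum f = 22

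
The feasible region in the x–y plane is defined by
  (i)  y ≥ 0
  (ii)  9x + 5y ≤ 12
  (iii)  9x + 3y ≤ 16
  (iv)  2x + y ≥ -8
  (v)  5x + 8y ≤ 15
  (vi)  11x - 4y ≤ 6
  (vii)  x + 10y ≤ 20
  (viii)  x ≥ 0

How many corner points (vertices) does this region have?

5

Of the 28 pairwise boundary intersections, those satisfying every inequality are:
  (6/11, 0)
  (0, 0)
  (21/47, 75/47)
  (6/7, 6/7)
  (0, 15/8)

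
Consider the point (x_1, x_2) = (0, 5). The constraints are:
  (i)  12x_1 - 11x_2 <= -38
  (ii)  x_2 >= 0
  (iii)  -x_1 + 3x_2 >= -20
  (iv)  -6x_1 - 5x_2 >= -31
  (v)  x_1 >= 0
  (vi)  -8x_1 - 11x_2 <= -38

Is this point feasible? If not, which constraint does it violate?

(i): -55 ≤ -38 ✓
(ii): 5 ≥ 0 ✓
(iii): 15 ≥ -20 ✓
(iv): -25 ≥ -31 ✓
(v): 0 ≥ 0 ✓
(vi): -55 ≤ -38 ✓

feasible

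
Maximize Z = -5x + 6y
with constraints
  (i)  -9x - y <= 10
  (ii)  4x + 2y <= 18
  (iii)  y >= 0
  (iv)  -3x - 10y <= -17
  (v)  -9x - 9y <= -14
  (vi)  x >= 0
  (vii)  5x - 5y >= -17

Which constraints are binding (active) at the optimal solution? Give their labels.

Vertices and Z = -5x + 6y:
  (73/17, 7/17) → Z = -19
  (28/15, 79/15) → Z = 334/15
  (0, 17/10) → Z = 51/5
  (0, 17/5) → Z = 102/5

The maximum is at (28/15, 79/15). Substituting into each constraint, equality holds for (ii) and (vii); the remaining constraints have slack.

(ii) and (vii)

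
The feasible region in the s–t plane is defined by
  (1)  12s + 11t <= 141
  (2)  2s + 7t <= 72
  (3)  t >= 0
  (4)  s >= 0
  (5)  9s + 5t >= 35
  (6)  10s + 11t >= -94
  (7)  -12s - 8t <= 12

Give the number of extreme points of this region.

5

Intersecting each pair of boundary lines and keeping only the points that satisfy every inequality leaves:
  (195/62, 291/31)
  (47/4, 0)
  (0, 72/7)
  (35/9, 0)
  (0, 7)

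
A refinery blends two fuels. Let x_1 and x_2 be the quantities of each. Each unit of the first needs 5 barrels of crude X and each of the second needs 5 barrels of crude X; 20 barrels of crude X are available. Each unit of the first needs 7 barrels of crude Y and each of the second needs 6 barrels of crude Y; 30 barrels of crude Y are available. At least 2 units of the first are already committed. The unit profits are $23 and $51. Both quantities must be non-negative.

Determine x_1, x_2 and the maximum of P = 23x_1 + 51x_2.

Feasible corners and P = 23x_1 + 51x_2:
  (4, 0) → P = 92
  (2, 0) → P = 46
  (2, 2) → P = 148

x_1 = 2, x_2 = 2, maximum P = 148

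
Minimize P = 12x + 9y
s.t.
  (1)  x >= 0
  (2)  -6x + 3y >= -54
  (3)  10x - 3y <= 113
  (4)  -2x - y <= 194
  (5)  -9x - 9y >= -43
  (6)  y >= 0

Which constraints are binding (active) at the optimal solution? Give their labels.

(1) and (6)

Corner points and P = 12x + 9y:
  (0, 43/9) → P = 43
  (0, 0) → P = 0
  (43/9, 0) → P = 172/3

The minimum is at (0, 0). Substituting into each constraint, equality holds for (1) and (6); the remaining constraints have slack.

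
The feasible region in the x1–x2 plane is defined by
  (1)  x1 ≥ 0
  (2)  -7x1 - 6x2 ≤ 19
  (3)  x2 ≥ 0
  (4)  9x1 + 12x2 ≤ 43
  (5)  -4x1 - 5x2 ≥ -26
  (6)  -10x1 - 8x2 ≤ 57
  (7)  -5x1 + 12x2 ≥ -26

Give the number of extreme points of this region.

3

The feasible vertices (each the meet of two boundaries and inside every other half-plane) are:
  (0, 0)
  (0, 43/12)
  (43/9, 0)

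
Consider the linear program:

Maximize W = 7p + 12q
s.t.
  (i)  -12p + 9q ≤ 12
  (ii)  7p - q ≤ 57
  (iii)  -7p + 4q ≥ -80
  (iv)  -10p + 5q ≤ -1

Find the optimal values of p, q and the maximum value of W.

p = 175/17, q = 256/17, maximum W = 4297/17

Feasible corners and W = 7p + 12q:
  (175/17, 256/17) → W = 4297/17
  (23/10, 22/5) → W = 689/10
  (148/21, -23/3) → W = -128/3
  (-396/5, -793/5) → W = -12288/5

The optimum lies where -12p + 9q = 12 and 7p - q = 57.
Solving simultaneously gives p = 175/17, q = 256/17.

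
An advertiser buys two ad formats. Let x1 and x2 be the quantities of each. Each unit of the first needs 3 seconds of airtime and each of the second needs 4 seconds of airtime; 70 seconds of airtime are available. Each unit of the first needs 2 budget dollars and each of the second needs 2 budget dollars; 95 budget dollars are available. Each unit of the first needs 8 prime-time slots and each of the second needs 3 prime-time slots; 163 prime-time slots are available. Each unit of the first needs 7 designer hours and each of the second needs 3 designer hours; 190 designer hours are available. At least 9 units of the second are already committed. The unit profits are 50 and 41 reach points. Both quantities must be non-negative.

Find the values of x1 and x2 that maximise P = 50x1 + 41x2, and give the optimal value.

x1 = 34/3, x2 = 9, maximum P = 2807/3

Corner points and P = 50x1 + 41x2:
  (0, 35/2) → P = 1435/2
  (0, 9) → P = 369
  (34/3, 9) → P = 2807/3

The binding constraints are 3x1 + 4x2 = 70 and x2 = 9.
Solving simultaneously gives x1 = 34/3, x2 = 9.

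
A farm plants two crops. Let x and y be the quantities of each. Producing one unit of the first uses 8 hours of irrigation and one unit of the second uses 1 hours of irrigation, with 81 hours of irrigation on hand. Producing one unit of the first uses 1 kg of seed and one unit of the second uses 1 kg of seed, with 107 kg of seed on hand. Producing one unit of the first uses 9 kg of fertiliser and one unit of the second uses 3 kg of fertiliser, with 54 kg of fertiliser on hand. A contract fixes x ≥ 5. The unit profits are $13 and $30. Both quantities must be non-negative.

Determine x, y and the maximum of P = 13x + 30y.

x = 5, y = 3, maximum P = 155

Extreme points and P = 13x + 30y:
  (6, 0) → P = 78
  (5, 0) → P = 65
  (5, 3) → P = 155

At the optimal vertex, 9x + 3y = 54 and x = 5.
Solving simultaneously gives x = 5, y = 3.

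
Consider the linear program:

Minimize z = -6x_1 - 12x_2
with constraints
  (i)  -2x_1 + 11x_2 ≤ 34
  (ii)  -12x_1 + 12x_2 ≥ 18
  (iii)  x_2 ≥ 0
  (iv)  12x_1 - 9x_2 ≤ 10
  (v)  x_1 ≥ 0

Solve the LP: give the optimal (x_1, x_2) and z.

Feasible corners and z = -6x_1 - 12x_2:
  (35/18, 31/9) → z = -53
  (0, 34/11) → z = -408/11
  (0, 3/2) → z = -18

x_1 = 35/18, x_2 = 31/9, minimum z = -53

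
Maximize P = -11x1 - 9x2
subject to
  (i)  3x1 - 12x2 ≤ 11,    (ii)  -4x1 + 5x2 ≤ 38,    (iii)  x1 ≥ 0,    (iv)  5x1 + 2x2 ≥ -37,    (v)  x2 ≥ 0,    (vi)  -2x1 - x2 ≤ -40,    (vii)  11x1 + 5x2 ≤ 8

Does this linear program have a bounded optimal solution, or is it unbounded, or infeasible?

The boundaries 3x1 - 12x2 = 11 and -2x1 - x2 = -40 meet at (491/27, 98/27), but that point violates 11x1 + 5x2 ≤ 8. Every candidate vertex is excluded by some other constraint, so the feasible region is empty.

infeasible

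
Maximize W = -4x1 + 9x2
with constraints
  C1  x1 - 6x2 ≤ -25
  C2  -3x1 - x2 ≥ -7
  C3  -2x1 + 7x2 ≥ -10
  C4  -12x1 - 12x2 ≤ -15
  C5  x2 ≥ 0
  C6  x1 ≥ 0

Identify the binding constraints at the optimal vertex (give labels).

C2 and C6

Feasible corners and W = -4x1 + 9x2:
  (17/19, 82/19) → W = 670/19
  (0, 25/6) → W = 75/2
  (0, 7) → W = 63

The maximum is at (0, 7). Substituting into each constraint, equality holds for C2 and C6; the remaining constraints have slack.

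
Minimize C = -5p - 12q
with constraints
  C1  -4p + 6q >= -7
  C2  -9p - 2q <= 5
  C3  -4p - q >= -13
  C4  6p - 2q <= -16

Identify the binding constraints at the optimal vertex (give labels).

Feasible corners and C = -5p - 12q:
  (-31, 137) → C = -1489
  (-7/5, 19/5) → C = -193/5
  (5/7, 71/7) → C = -877/7

The minimum is at (-31, 137). Substituting into each constraint, equality holds for C2 and C3; the remaining constraints have slack.

C2 and C3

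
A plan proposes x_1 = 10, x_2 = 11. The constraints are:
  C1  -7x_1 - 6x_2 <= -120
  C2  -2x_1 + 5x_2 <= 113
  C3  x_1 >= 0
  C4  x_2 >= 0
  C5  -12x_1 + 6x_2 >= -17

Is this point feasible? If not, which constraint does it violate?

Constraint C5: -12x_1 + 6x_2 = -54, which is not ≥ -17. All other constraints are satisfied.

not feasible — violates C5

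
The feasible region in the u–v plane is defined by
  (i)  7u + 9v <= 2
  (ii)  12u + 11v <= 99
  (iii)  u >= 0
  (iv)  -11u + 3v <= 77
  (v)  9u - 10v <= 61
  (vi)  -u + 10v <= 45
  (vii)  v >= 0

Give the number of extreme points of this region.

The feasible vertices (each the meet of two boundaries and inside every other half-plane) are:
  (0, 2/9)
  (2/7, 0)
  (0, 0)

3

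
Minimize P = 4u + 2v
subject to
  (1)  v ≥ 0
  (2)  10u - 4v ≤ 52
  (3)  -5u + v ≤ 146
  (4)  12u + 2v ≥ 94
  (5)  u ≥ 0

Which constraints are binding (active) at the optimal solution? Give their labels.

(2) and (4)

Corner points and P = 4u + 2v:
  (120/17, 79/17) → P = 638/17
  (0, 146) → P = 292
  (0, 47) → P = 94
The feasible region is unbounded (it extends along (2, 5), (1, 5)), but P strictly increases along every unbounded feasible direction, so there is no improving ray and the minimum is attained at a vertex.

The minimum is at (120/17, 79/17). Substituting into each constraint, equality holds for (2) and (4); the remaining constraints have slack.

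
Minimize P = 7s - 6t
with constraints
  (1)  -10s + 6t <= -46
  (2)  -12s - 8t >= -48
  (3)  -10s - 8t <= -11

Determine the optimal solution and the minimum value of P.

s = 82/19, t = -9/19, minimum P = 628/19

Extreme points and P = 7s - 6t:
  (82/19, -9/19) → P = 628/19
  (31/10, -5/2) → P = 367/10
  (37/2, -87/4) → P = 260

The optimum lies where -10s + 6t = -46 and -12s - 8t = -48.
Solving simultaneously gives s = 82/19, t = -9/19.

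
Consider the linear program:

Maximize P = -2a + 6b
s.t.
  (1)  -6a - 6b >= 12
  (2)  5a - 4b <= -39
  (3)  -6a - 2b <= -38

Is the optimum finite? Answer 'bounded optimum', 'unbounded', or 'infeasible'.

The boundaries -6a - 6b = 12 and 5a - 4b = -39 meet at (-47/9, 29/9), but that point violates -6a - 2b ≤ -38. Every candidate vertex is excluded by some other constraint, so the feasible region is empty.

infeasible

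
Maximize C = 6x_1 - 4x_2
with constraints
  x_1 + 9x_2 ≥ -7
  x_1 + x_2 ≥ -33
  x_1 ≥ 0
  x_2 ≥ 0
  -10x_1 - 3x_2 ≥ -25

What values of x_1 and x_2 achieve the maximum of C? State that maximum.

x_1 = 5/2, x_2 = 0, maximum C = 15

Extreme points and C = 6x_1 - 4x_2:
  (0, 0) → C = 0
  (0, 25/3) → C = -100/3
  (5/2, 0) → C = 15

The binding constraints are x_2 = 0 and -10x_1 - 3x_2 = -25.
Solving simultaneously gives x_1 = 5/2, x_2 = 0.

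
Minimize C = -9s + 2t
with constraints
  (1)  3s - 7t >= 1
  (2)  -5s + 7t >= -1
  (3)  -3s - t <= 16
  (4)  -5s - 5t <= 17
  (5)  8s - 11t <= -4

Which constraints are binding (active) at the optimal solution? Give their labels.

Extreme points and C = -9s + 2t:
  (-57/25, -28/25) → C = 457/25
  (-39/23, -20/23) → C = 311/23
  (-207/95, -116/95) → C = 1631/95

The minimum is at (-39/23, -20/23). Substituting into each constraint, equality holds for (1) and (5); the remaining constraints have slack.

(1) and (5)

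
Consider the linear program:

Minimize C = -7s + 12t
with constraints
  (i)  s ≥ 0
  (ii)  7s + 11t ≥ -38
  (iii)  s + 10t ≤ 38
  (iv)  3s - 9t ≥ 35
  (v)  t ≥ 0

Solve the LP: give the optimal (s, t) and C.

Corner points and C = -7s + 12t:
  (692/39, 79/39) → C = -3896/39
  (38, 0) → C = -266
  (35/3, 0) → C = -245/3

s = 38, t = 0, minimum C = -266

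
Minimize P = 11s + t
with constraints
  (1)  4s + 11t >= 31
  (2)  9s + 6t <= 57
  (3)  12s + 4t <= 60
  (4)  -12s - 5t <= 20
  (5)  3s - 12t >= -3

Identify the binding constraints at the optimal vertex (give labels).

(1) and (5)

Corner points and P = 11s + t:
  (134/29, 33/29) → P = 1507/29
  (113/27, 35/27) → P = 142/3
  (59/13, 18/13) → P = 667/13

The minimum is at (113/27, 35/27). Substituting into each constraint, equality holds for (1) and (5); the remaining constraints have slack.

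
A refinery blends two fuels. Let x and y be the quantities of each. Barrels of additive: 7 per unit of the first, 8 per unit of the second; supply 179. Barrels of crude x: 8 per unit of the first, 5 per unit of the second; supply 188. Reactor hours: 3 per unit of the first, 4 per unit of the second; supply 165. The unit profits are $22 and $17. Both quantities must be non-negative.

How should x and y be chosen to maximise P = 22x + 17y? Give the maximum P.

Feasible corners and P = 22x + 17y:
  (0, 0) → P = 0
  (0, 179/8) → P = 3043/8
  (47/2, 0) → P = 517
  (21, 4) → P = 530

The binding constraints are 7x + 8y = 179 and 8x + 5y = 188.
Solving simultaneously gives x = 21, y = 4.

x = 21, y = 4, maximum P = 530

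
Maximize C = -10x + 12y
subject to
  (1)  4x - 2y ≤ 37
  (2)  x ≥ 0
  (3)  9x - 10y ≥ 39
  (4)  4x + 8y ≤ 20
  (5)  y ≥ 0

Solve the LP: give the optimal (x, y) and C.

x = 32/7, y = 3/14, maximum C = -302/7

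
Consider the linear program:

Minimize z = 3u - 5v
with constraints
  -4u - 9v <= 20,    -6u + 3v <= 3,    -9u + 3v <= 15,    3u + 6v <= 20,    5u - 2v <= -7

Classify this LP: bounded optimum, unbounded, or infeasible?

The boundaries -4u - 9v = 20 and -6u + 3v = 3 meet at (-29/22, -18/11), but that point violates 5u - 2v ≤ -7. Every candidate vertex is excluded by some other constraint, so the feasible region is empty.

infeasible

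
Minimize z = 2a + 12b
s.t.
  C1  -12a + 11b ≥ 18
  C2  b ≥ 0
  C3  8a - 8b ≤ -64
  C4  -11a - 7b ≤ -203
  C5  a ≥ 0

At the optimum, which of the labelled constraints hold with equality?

C3 and C4

Corner points and z = 2a + 12b:
  (70, 78) → z = 1076
  (49/6, 97/6) → z = 631/3
  (0, 29) → z = 348
The feasible region is unbounded (it extends along (0, 1), (11, 12)), but z strictly increases along every unbounded feasible direction, so there is no improving ray and the minimum is attained at a vertex.

The minimum is at (49/6, 97/6). Substituting into each constraint, equality holds for C3 and C4; the remaining constraints have slack.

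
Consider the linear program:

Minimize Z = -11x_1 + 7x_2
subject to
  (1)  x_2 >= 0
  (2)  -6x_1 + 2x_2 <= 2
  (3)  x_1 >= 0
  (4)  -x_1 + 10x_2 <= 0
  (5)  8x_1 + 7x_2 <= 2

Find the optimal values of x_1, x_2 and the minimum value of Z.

x_1 = 1/4, x_2 = 0, minimum Z = -11/4

Feasible corners and Z = -11x_1 + 7x_2:
  (0, 0) → Z = 0
  (1/4, 0) → Z = -11/4
  (20/87, 2/87) → Z = -206/87

The binding constraints are x_2 = 0 and 8x_1 + 7x_2 = 2.
Solving simultaneously gives x_1 = 1/4, x_2 = 0.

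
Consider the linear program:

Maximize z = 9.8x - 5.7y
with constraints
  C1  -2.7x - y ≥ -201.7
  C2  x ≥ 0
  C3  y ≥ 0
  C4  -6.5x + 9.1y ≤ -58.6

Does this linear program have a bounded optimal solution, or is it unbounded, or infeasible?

bounded optimum

Feasible corners and z = 9.8x - 5.7y:
  (2017/27, 0) → z = 98833/135
  (189407/3107, 115283/3107) → z = 2398151/6214
  (586/65, 0) → z = 28714/325
The feasible region has finitely many vertices and no improving ray; the maximum is 98833/135 at (2017/27, 0).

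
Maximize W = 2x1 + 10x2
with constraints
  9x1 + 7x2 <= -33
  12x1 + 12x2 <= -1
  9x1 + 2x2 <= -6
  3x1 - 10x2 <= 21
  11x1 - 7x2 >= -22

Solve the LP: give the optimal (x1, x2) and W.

Vertices and W = 2x1 + 10x2:
  (-61/37, -96/37) → W = -1082/37
  (-11/4, -33/28) → W = -121/7
  (-367/89, -297/89) → W = -3704/89

At the optimal vertex, 9x1 + 7x2 = -33 and 11x1 - 7x2 = -22.
Solving simultaneously gives x1 = -11/4, x2 = -33/28.

x1 = -11/4, x2 = -33/28, maximum W = -121/7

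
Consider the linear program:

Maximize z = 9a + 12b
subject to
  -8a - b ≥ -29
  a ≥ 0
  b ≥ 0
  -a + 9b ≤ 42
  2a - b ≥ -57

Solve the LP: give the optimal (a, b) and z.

a = 3, b = 5, maximum z = 87

Feasible corners and z = 9a + 12b:
  (29/8, 0) → z = 261/8
  (3, 5) → z = 87
  (0, 0) → z = 0
  (0, 14/3) → z = 56

The optimum lies where -8a - b = -29 and -a + 9b = 42.
Solving simultaneously gives a = 3, b = 5.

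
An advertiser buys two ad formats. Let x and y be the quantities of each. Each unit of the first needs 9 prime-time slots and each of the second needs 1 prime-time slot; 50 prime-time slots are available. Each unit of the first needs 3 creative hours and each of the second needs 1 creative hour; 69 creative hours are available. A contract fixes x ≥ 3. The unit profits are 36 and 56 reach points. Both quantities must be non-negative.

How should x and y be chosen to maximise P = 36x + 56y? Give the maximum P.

x = 3, y = 23, maximum P = 1396

Extreme points and P = 36x + 56y:
  (50/9, 0) → P = 200
  (3, 0) → P = 108
  (3, 23) → P = 1396

The optimum lies where 9x + y = 50 and x = 3.
Solving simultaneously gives x = 3, y = 23.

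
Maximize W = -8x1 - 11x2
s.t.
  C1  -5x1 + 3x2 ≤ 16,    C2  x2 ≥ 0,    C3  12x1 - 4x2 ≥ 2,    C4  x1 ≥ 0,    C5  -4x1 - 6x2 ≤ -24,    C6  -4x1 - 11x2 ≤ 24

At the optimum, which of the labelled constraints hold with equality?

Extreme points and W = -8x1 - 11x2:
  (35/8, 101/8) → W = -1391/8
  (6, 0) → W = -48
  (27/22, 35/11) → W = -493/11
The feasible region is unbounded (it extends along (1, 0), (3, 5)), but W strictly decreases along every unbounded feasible direction, so there is no improving ray and the maximum is attained at a vertex.

The maximum is at (27/22, 35/11). Substituting into each constraint, equality holds for C3 and C5; the remaining constraints have slack.

C3 and C5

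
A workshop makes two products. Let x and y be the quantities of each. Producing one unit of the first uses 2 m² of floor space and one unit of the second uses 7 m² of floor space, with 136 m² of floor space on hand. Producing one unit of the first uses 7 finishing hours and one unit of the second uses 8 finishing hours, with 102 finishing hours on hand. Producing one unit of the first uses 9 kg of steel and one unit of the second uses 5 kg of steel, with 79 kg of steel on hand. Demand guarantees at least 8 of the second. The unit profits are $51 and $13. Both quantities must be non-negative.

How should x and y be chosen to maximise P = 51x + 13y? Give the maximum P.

Extreme points and P = 51x + 13y:
  (0, 51/4) → P = 663/4
  (0, 8) → P = 104
  (122/37, 365/37) → P = 10967/37
  (13/3, 8) → P = 325

x = 13/3, y = 8, maximum P = 325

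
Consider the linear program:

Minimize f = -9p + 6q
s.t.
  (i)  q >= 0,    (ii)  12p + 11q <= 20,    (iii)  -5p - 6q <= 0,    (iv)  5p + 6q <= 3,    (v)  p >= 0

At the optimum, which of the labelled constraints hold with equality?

Feasible corners and f = -9p + 6q:
  (0, 0) → f = 0
  (3/5, 0) → f = -27/5
  (0, 1/2) → f = 3

The minimum is at (3/5, 0). Substituting into each constraint, equality holds for (i) and (iv); the remaining constraints have slack.

(i) and (iv)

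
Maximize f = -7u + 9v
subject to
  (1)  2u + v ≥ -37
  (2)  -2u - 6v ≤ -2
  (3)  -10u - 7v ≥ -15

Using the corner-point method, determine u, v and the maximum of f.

u = -137/2, v = 100, maximum f = 2759/2

Extreme points and f = -7u + 9v:
  (-112/5, 39/5) → f = 227
  (-137/2, 100) → f = 2759/2
  (38/23, -5/23) → f = -311/23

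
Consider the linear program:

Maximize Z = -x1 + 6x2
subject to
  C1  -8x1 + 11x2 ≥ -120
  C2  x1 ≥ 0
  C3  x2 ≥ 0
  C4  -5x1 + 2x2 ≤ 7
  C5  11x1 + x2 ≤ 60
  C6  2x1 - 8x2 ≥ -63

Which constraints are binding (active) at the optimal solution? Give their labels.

C5 and C6

Feasible corners and Z = -x1 + 6x2:
  (0, 0) → Z = 0
  (0, 7/2) → Z = 21
  (60/11, 0) → Z = -60/11
  (35/18, 301/36) → Z = 434/9
  (139/30, 271/30) → Z = 1487/30

The maximum is at (139/30, 271/30). Substituting into each constraint, equality holds for C5 and C6; the remaining constraints have slack.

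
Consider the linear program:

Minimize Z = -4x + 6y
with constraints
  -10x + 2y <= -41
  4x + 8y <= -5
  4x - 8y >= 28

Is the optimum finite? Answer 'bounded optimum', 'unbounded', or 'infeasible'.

unbounded

From the feasible point (159/44, -107/44), moving in the direction (-2, -10) keeps every constraint satisfied while Z decreases without bound.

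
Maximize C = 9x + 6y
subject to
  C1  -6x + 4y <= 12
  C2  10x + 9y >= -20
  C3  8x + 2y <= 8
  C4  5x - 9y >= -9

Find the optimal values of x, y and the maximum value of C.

Vertices and C = 9x + 6y:
  (28/13, -60/13) → C = -108/13
  (-29/15, -2/27) → C = -803/45
  (27/41, 56/41) → C = 579/41

The optimum lies where 8x + 2y = 8 and 5x - 9y = -9.
Solving simultaneously gives x = 27/41, y = 56/41.

x = 27/41, y = 56/41, maximum C = 579/41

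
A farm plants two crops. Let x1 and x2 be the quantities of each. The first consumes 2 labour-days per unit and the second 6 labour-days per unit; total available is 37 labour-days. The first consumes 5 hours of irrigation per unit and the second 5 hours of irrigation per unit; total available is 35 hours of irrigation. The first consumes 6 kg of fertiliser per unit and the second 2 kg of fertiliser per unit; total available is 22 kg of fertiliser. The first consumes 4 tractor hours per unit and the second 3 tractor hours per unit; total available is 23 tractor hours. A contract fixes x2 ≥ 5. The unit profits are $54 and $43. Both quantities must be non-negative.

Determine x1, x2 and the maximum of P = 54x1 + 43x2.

Extreme points and P = 54x1 + 43x2:
  (0, 37/6) → P = 1591/6
  (0, 5) → P = 215
  (5/4, 23/4) → P = 1259/4
  (2, 5) → P = 323

x1 = 2, x2 = 5, maximum P = 323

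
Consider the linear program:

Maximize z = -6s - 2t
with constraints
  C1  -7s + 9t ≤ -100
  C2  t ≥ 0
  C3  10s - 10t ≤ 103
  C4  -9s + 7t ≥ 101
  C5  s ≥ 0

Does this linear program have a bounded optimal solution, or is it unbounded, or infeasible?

The boundaries -9s + 7t = 101 and s = 0 meet at (0, 101/7), but that point violates -7s + 9t ≤ -100. Every candidate vertex is excluded by some other constraint, so the feasible region is empty.

infeasible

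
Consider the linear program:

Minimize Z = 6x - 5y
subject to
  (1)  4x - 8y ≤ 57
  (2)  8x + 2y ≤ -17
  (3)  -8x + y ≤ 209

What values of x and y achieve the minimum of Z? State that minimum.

Extreme points and Z = 6x - 5y:
  (-11/36, -131/18) → Z = 311/9
  (-1729/60, -323/15) → Z = -1957/30
  (-145/8, 64) → Z = -1715/4

The binding constraints are 8x + 2y = -17 and -8x + y = 209.
Solving simultaneously gives x = -145/8, y = 64.

x = -145/8, y = 64, minimum Z = -1715/4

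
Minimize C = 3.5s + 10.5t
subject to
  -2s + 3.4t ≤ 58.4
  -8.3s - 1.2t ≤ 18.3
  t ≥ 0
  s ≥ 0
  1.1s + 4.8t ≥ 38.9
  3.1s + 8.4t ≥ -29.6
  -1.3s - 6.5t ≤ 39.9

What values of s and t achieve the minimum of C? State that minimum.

The feasible region is unbounded (it extends along (17, 10), (1, 0)), but C strictly increases along every unbounded feasible direction, so there is no improving ray and the minimum is attained at a vertex.

At the optimal vertex, s = 0 and 1.1s + 4.8t = 38.9.
Solving simultaneously gives s = 0, t = 389/48.

s = 0, t = 389/48, minimum C = 2723/32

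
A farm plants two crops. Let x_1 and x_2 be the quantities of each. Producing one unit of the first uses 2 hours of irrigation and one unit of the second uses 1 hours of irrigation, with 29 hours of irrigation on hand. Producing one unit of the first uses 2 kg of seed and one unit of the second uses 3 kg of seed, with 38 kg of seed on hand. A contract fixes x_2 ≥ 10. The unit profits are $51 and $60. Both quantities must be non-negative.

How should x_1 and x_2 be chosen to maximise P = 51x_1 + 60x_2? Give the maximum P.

Corner points and P = 51x_1 + 60x_2:
  (0, 38/3) → P = 760
  (0, 10) → P = 600
  (4, 10) → P = 804

The binding constraints are 2x_1 + 3x_2 = 38 and x_2 = 10.
Solving simultaneously gives x_1 = 4, x_2 = 10.

x_1 = 4, x_2 = 10, maximum P = 804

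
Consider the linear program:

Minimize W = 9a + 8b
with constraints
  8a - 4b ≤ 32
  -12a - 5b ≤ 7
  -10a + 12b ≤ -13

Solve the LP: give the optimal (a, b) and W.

Corner points and W = 9a + 8b:
  (3/2, -5) → W = -53/2
  (83/14, 27/7) → W = 1179/14
  (-19/194, -113/97) → W = -1979/194

The binding constraints are 8a - 4b = 32 and -12a - 5b = 7.
Solving simultaneously gives a = 3/2, b = -5.

a = 3/2, b = -5, minimum W = -53/2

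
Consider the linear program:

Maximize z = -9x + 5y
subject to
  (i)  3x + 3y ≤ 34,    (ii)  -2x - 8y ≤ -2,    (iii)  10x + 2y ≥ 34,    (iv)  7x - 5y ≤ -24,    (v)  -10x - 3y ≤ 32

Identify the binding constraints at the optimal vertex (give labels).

Corner points and z = -9x + 5y:
  (17/12, 119/12) → z = 221/6
  (49/18, 155/18) → z = 167/9
  (61/32, 239/32) → z = 323/16

The maximum is at (17/12, 119/12). Substituting into each constraint, equality holds for (i) and (iii); the remaining constraints have slack.

(i) and (iii)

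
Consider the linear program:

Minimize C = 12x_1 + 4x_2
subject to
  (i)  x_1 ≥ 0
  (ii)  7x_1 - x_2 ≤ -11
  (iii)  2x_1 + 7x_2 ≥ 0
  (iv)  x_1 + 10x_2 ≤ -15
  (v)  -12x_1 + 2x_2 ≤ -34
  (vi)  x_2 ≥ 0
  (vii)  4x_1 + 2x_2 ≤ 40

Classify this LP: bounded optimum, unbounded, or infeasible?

infeasible

The boundaries x_2 = 0 and 4x_1 + 2x_2 = 40 meet at (10, 0), but that point violates 7x_1 - x_2 ≤ -11. Every candidate vertex is excluded by some other constraint, so the feasible region is empty.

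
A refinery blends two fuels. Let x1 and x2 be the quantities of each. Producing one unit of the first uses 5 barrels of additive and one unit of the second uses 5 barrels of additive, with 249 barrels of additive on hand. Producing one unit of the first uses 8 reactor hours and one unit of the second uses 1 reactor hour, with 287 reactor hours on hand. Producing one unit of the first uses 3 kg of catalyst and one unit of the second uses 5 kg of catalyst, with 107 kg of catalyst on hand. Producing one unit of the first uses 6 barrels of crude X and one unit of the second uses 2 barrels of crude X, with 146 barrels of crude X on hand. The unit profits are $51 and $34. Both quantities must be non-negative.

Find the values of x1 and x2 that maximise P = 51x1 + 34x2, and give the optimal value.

Vertices and P = 51x1 + 34x2:
  (0, 0) → P = 0
  (0, 107/5) → P = 3638/5
  (73/3, 0) → P = 1241
  (43/2, 17/2) → P = 2771/2

x1 = 43/2, x2 = 17/2, maximum P = 2771/2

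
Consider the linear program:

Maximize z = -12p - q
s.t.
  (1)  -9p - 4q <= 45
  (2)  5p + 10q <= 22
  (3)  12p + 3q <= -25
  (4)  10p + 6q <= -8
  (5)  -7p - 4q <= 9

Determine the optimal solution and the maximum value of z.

p = -89/25, q = 199/50, maximum z = 1937/50

Vertices and z = -12p - q:
  (-106/35, 26/7) → z = 1142/35
  (-89/25, 199/50) → z = 1937/50
  (-3, 11/3) → z = 97/3
  (-73/27, 67/27) → z = 809/27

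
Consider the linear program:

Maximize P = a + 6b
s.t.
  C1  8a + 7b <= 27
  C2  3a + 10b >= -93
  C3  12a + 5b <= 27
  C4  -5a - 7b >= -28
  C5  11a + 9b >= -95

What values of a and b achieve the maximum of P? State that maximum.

a = -917/32, b = 783/32, maximum P = 3781/32

Vertices and P = a + 6b:
  (27/22, 27/11) → P = 351/22
  (-1/3, 89/21) → P = 527/21
  (7, -57/5) → P = -307/5
  (-113/83, -738/83) → P = -4541/83
  (-917/32, 783/32) → P = 3781/32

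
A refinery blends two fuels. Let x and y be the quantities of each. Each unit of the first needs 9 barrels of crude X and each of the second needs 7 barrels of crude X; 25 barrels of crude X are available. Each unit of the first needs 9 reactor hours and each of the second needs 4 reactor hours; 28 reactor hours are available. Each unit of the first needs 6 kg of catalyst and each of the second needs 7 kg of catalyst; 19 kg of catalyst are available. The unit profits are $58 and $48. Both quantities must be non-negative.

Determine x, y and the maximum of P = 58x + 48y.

x = 2, y = 1, maximum P = 164

Feasible corners and P = 58x + 48y:
  (0, 0) → P = 0
  (0, 19/7) → P = 912/7
  (25/9, 0) → P = 1450/9
  (2, 1) → P = 164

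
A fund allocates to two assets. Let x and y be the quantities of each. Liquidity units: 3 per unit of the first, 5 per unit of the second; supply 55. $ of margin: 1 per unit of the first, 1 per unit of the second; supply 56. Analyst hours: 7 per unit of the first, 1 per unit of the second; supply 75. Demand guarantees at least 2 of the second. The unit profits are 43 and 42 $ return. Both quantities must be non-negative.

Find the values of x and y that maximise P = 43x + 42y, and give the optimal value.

x = 10, y = 5, maximum P = 640

The optimum lies where 3x + 5y = 55 and 7x + y = 75.
Solving simultaneously gives x = 10, y = 5.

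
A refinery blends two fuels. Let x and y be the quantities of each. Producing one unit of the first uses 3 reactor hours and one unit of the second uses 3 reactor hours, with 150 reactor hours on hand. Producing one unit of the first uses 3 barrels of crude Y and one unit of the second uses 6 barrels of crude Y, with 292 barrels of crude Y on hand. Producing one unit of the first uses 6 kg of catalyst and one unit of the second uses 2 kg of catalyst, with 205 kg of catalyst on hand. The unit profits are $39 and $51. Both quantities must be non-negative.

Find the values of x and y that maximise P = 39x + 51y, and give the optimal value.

At the optimal vertex, 3x + 3y = 150 and 3x + 6y = 292.
Solving simultaneously gives x = 8/3, y = 142/3.

x = 8/3, y = 142/3, maximum P = 2518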